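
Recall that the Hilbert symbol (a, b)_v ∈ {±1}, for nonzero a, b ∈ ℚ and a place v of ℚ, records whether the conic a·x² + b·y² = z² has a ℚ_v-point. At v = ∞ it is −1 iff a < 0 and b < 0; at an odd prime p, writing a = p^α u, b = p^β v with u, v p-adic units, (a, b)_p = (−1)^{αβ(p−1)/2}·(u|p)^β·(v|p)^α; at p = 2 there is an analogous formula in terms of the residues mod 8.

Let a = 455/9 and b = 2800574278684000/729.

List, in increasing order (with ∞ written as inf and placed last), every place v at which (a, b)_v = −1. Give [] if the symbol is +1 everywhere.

[2, 5, 13, 31]

Mod squares: a ≡ 455, b ≡ 845481910. Check v ∈ {∞, 2, 3, 5, 7, 13, 17, 31, 41, 43}.
v=13: a=13^1·(≡1), b=13^3·(≡11) mod 13; (1|13)=+1, (11|13)=-1; (−1)^{1·3·6}·(+1)^3·(-1)^1 = -1.
v=41: a=41^0·(≡5), b=41^1·(≡11) mod 41; (5|41)=+1, (11|41)=-1; (−1)^{0·1·20}·(+1)^1·(-1)^0 = +1.
v=43: a=43^0·(≡41), b=43^1·(≡42) mod 43; (41|43)=+1, (42|43)=-1; (−1)^{0·1·21}·(+1)^1·(-1)^0 = +1.
v=∞: 455 > 0 and 845481910 > 0  ⇒  (a,b)_∞ = +1.
v=7: a=7^1·(≡1), b=7^3·(≡6) mod 7; (1|7)=+1, (6|7)=-1; (−1)^{1·3·3}·(+1)^3·(-1)^1 = +1.
v=31: a=31^0·(≡23), b=31^1·(≡3) mod 31; (23|31)=-1, (3|31)=-1; (−1)^{0·1·15}·(-1)^1·(-1)^0 = -1.
v=17: a=17^0·(≡9), b=17^1·(≡9) mod 17; (9|17)=+1, (9|17)=+1; (−1)^{0·1·8}·(+1)^1·(+1)^0 = +1.
v=5: a=5^1·(≡4), b=5^3·(≡3) mod 5; (4|5)=+1, (3|5)=-1; (−1)^{1·3·2}·(+1)^3·(-1)^1 = -1.
v=2: v_2(a)=0, v_2(b)=5; units ≡ 7, 3 (mod 8); ε·ε+αω+βω = 1·1+0·1+5·0 ≡ 1  ⇒  (a,b)_2 = -1.
v=3: a=3^-2·(≡2), b=3^-6·(≡1) mod 3; (2|3)=-1, (1|3)=+1; (−1)^{-2·-6·1}·(-1)^-6·(+1)^-2 = +1.
(455, 845481910 / ℚ) ramifies at {2, 5, 13, 31}: a division algebra.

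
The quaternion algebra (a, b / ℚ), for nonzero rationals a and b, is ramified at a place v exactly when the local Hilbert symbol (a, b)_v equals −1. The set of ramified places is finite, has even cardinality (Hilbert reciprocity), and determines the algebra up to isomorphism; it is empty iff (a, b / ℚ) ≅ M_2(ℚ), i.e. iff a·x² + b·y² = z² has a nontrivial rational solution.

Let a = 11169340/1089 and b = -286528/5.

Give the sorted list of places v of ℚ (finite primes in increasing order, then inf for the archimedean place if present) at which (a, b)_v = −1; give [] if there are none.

[2, 37]

(a, b) ≡ (7735, -185) mod (ℚ^×)²; places V = {2, 3, 5, 7, 11, 13, 17, 19, 37, ∞}.
(a,b)_19: α=2, u≡14; β=0, v≡6 (mod 19); (14|19)=-1, (6|19)=+1; sign (−1)^0·-1^0·+1^2 = +1.
(a,b)_∞: sgn(7735)=+, sgn(-185)=−, so +1.
(a,b)_2: α=2, β=6; u≡7, v≡7 (mod 8); ε(u)ε(v)=1·1, αω(v)=2·0, βω(u)=6·0; sum ≡ 1  ⇒  -1.
(a,b)_11: α=-2, u≡8; β=2, v≡6 (mod 11); (8|11)=-1, (6|11)=-1; sign (−1)^0·-1^2·-1^-2 = +1.
(a,b)_17: α=1, u≡4; β=0, v≡15 (mod 17); (4|17)=+1, (15|17)=+1; sign (−1)^0·+1^0·+1^1 = +1.
(a,b)_13: α=1, u≡1; β=0, v≡1 (mod 13); (1|13)=+1, (1|13)=+1; sign (−1)^0·+1^0·+1^1 = +1.
(a,b)_3: α=-2, u≡1; β=0, v≡1 (mod 3); (1|3)=+1, (1|3)=+1; sign (−1)^0·+1^0·+1^-2 = +1.
(a,b)_7: α=1, u≡3; β=0, v≡2 (mod 7); (3|7)=-1, (2|7)=+1; sign (−1)^0·-1^0·+1^1 = +1.
(a,b)_37: α=0, u≡14; β=1, v≡20 (mod 37); (14|37)=-1, (20|37)=-1; sign (−1)^0·-1^1·-1^0 = -1.
(a,b)_5: α=1, u≡2; β=-1, v≡2 (mod 5); (2|5)=-1, (2|5)=-1; sign (−1)^0·-1^-1·-1^1 = +1.
Ram(7735, -185) = {2, 37}; no ℚ_2-point on the conic.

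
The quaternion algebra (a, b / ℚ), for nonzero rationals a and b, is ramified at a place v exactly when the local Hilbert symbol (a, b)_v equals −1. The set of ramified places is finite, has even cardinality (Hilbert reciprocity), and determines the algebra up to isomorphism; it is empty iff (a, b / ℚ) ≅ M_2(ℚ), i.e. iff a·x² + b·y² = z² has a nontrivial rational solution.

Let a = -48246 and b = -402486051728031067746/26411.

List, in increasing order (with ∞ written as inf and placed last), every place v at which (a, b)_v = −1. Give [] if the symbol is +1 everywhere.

Mod squares: a ≡ -48246, b ≡ -1978086. Check v ∈ {∞, 2, 3, 7, 11, 17, 41, 43, 47}.
v=17: a=17^1·(≡1), b=17^5·(≡5) mod 17; (1|17)=+1, (5|17)=-1; (−1)^{1·5·8}·(+1)^5·(-1)^1 = -1.
v=41: a=41^0·(≡11), b=41^1·(≡12) mod 41; (11|41)=-1, (12|41)=-1; (−1)^{0·1·20}·(-1)^1·(-1)^0 = -1.
v=7: a=7^0·(≡5), b=7^-4·(≡4) mod 7; (5|7)=-1, (4|7)=+1; (−1)^{0·-4·3}·(-1)^-4·(+1)^0 = +1.
v=47: a=47^0·(≡23), b=47^2·(≡4) mod 47; (23|47)=-1, (4|47)=+1; (−1)^{0·2·23}·(-1)^2·(+1)^0 = +1.
v=11: a=11^1·(≡3), b=11^-1·(≡6) mod 11; (3|11)=+1, (6|11)=-1; (−1)^{1·-1·5}·(+1)^-1·(-1)^1 = +1.
v=43: a=43^1·(≡39), b=43^3·(≡34) mod 43; (39|43)=-1, (34|43)=-1; (−1)^{1·3·21}·(-1)^3·(-1)^1 = -1.
v=∞: -48246 < 0 and -1978086 < 0  ⇒  (a,b)_∞ = -1.
v=3: a=3^1·(≡1), b=3^9·(≡2) mod 3; (1|3)=+1, (2|3)=-1; (−1)^{1·9·1}·(+1)^9·(-1)^1 = +1.
v=2: v_2(a)=1, v_2(b)=1; units ≡ 5, 5 (mod 8); ε·ε+αω+βω = 0·0+1·1+1·1 ≡ 0  ⇒  (a,b)_2 = +1.
Ram(-48246, -1978086) = {17, 41, 43, ∞}; no ℚ_17-point on the conic.

[17, 41, 43, inf]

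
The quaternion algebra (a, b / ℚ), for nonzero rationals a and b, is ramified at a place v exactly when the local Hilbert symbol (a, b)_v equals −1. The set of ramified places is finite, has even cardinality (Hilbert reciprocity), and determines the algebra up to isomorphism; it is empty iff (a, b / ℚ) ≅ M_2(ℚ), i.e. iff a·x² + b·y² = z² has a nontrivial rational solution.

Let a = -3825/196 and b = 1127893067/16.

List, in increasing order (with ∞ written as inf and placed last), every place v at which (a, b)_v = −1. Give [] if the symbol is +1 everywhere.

[2, 17, 19, 41]

(a, b) ≡ (-17, 2132123) mod (ℚ^×)²; places V = {2, 3, 5, 7, 17, 19, 23, 41, ∞}.
(a,b)_7: α=-2, u≡1; β=1, v≡3 (mod 7); (1|7)=+1, (3|7)=-1; sign (−1)^0·+1^1·-1^-2 = +1.
(a,b)_19: α=0, u≡18; β=1, v≡3 (mod 19); (18|19)=-1, (3|19)=-1; sign (−1)^0·-1^1·-1^0 = -1.
(a,b)_17: α=1, u≡9; β=1, v≡14 (mod 17); (9|17)=+1, (14|17)=-1; sign (−1)^0·+1^1·-1^1 = -1.
(a,b)_5: α=2, u≡2; β=0, v≡2 (mod 5); (2|5)=-1, (2|5)=-1; sign (−1)^0·-1^0·-1^2 = +1.
(a,b)_2: α=-2, β=-4; u≡7, v≡3 (mod 8); ε(u)ε(v)=1·1, αω(v)=-2·1, βω(u)=-4·0; sum ≡ 1  ⇒  -1.
(a,b)_41: α=0, u≡15; β=1, v≡27 (mod 41); (15|41)=-1, (27|41)=-1; sign (−1)^0·-1^1·-1^0 = -1.
(a,b)_3: α=2, u≡1; β=0, v≡2 (mod 3); (1|3)=+1, (2|3)=-1; sign (−1)^0·+1^0·-1^2 = +1.
(a,b)_∞: sgn(-17)=−, sgn(2132123)=+, so +1.
(a,b)_23: α=0, u≡9; β=3, v≡5 (mod 23); (9|23)=+1, (5|23)=-1; sign (−1)^0·+1^3·-1^0 = +1.
(-17, 2132123 / ℚ) ramifies at {2, 17, 19, 41}: a division algebra.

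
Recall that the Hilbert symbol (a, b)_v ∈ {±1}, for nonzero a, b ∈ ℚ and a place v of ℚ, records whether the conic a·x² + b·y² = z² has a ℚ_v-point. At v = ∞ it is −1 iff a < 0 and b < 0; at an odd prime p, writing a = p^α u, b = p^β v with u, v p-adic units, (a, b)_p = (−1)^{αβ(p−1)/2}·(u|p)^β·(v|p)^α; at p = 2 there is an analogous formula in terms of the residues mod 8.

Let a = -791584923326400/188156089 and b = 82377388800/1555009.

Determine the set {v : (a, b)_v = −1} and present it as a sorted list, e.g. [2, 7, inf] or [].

[19, 47]

(a, b) ≡ (-431319, 3243) mod (ℚ^×)²; places V = {2, 3, 5, 7, 11, 17, 19, 23, 29, 43, 47, ∞}.
(a,b)_17: α=2, u≡3; β=0, v≡8 (mod 17); (3|17)=-1, (8|17)=+1; sign (−1)^0·-1^0·+1^2 = +1.
(a,b)_47: α=1, u≡22; β=1, v≡29 (mod 47); (22|47)=-1, (29|47)=-1; sign (−1)^1·-1^1·-1^1 = -1.
(a,b)_5: α=2, u≡1; β=2, v≡3 (mod 5); (1|5)=+1, (3|5)=-1; sign (−1)^0·+1^2·-1^2 = +1.
(a,b)_11: α=-2, u≡10; β=0, v≡5 (mod 11); (10|11)=-1, (5|11)=+1; sign (−1)^0·-1^0·+1^-2 = +1.
(a,b)_3: α=5, u≡2; β=5, v≡1 (mod 3); (2|3)=-1, (1|3)=+1; sign (−1)^1·-1^5·+1^5 = +1.
(a,b)_19: α=1, u≡5; β=0, v≡14 (mod 19); (5|19)=+1, (14|19)=-1; sign (−1)^0·+1^0·-1^1 = -1.
(a,b)_∞: sgn(-431319)=−, sgn(3243)=+, so +1.
(a,b)_23: α=1, u≡15; β=1, v≡2 (mod 23); (15|23)=-1, (2|23)=+1; sign (−1)^1·-1^1·+1^1 = +1.
(a,b)_29: α=-2, u≡26; β=-2, v≡5 (mod 29); (26|29)=-1, (5|29)=+1; sign (−1)^0·-1^-2·+1^-2 = +1.
(a,b)_7: α=3, u≡1; β=2, v≡2 (mod 7); (1|7)=+1, (2|7)=+1; sign (−1)^0·+1^2·+1^3 = +1.
(a,b)_2: α=6, β=8; u≡1, v≡3 (mod 8); ε(u)ε(v)=0·1, αω(v)=6·1, βω(u)=8·0; sum ≡ 0  ⇒  +1.
(a,b)_43: α=-2, u≡11; β=-2, v≡7 (mod 43); (11|43)=+1, (7|43)=-1; sign (−1)^0·+1^-2·-1^-2 = +1.
|Ram(-431319, 3243)| = 2, even; anisotropic at {19, 47}.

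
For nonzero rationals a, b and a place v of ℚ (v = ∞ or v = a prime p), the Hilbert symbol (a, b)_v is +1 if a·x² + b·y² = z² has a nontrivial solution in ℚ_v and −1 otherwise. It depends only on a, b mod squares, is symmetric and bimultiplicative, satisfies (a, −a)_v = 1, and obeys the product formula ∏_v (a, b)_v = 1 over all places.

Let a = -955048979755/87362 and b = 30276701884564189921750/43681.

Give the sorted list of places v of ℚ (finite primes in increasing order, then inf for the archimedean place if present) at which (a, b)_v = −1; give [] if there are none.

[5, 31]

Mod squares: a ≡ -12710, b ≡ 9430. Check v ∈ {∞, 2, 5, 11, 13, 19, 23, 31, 41}.
v=31: a=31^1·(≡30), b=31^2·(≡22) mod 31; (30|31)=-1, (22|31)=-1; (−1)^{1·2·15}·(-1)^2·(-1)^1 = -1.
v=41: a=41^3·(≡20), b=41^5·(≡39) mod 41; (20|41)=+1, (39|41)=+1; (−1)^{3·5·20}·(+1)^5·(+1)^3 = +1.
v=2: v_2(a)=-1, v_2(b)=1; units ≡ 5, 3 (mod 8); ε·ε+αω+βω = 0·1+-1·1+1·1 ≡ 0  ⇒  (a,b)_2 = +1.
v=13: a=13^2·(≡10), b=13^2·(≡6) mod 13; (10|13)=+1, (6|13)=-1; (−1)^{2·2·6}·(+1)^2·(-1)^2 = +1.
v=19: a=19^-2·(≡6), b=19^-2·(≡6) mod 19; (6|19)=+1, (6|19)=+1; (−1)^{-2·-2·9}·(+1)^-2·(+1)^-2 = +1.
v=23: a=23^2·(≡9), b=23^5·(≡21) mod 23; (9|23)=+1, (21|23)=-1; (−1)^{2·5·11}·(+1)^5·(-1)^2 = +1.
v=5: a=5^1·(≡2), b=5^3·(≡4) mod 5; (2|5)=-1, (4|5)=+1; (−1)^{1·3·2}·(-1)^3·(+1)^1 = -1.
v=∞: -12710 < 0 and 9430 > 0  ⇒  (a,b)_∞ = +1.
v=11: a=11^-2·(≡6), b=11^-2·(≡9) mod 11; (6|11)=-1, (9|11)=+1; (−1)^{-2·-2·5}·(-1)^-2·(+1)^-2 = +1.
Ram(-12710, 9430) = {5, 31}; no ℚ_5-point on the conic.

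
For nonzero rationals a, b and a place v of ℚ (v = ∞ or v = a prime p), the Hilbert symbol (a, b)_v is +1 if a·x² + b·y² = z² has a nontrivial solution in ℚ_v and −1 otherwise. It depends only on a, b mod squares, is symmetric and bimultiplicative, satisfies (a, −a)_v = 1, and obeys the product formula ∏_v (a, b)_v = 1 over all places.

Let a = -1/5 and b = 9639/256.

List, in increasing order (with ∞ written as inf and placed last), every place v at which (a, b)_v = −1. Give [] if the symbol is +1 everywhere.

(a, b) ≡ (-5, 119) mod (ℚ^×)²; places V = {2, 3, 5, 7, 17, ∞}.
(a,b)_∞: sgn(-5)=−, sgn(119)=+, so +1.
(a,b)_3: α=0, u≡1; β=4, v≡2 (mod 3); (1|3)=+1, (2|3)=-1; sign (−1)^0·+1^4·-1^0 = +1.
(a,b)_5: α=-1, u≡4; β=0, v≡4 (mod 5); (4|5)=+1, (4|5)=+1; sign (−1)^0·+1^0·+1^-1 = +1.
(a,b)_7: α=0, u≡4; β=1, v≡3 (mod 7); (4|7)=+1, (3|7)=-1; sign (−1)^0·+1^1·-1^0 = +1.
(a,b)_17: α=0, u≡10; β=1, v≡6 (mod 17); (10|17)=-1, (6|17)=-1; sign (−1)^0·-1^1·-1^0 = -1.
(a,b)_2: α=0, β=-8; u≡3, v≡7 (mod 8); ε(u)ε(v)=1·1, αω(v)=0·0, βω(u)=-8·1; sum ≡ 1  ⇒  -1.
|Ram(-5, 119)| = 2, even; anisotropic at {2, 17}.

[2, 17]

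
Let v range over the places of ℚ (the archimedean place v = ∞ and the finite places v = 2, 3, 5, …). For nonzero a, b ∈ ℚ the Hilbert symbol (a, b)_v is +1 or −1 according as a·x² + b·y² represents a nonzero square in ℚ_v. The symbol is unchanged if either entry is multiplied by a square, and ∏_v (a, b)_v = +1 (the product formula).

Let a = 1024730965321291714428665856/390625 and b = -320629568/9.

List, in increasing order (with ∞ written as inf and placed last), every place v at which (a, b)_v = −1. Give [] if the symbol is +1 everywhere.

[2, 29]

Mod squares: a ≡ 7511, b ≡ -5957. Check v ∈ {∞, 2, 3, 5, 7, 23, 29, 37}.
v=∞: 7511 > 0 and -5957 < 0  ⇒  (a,b)_∞ = +1.
v=2: v_2(a)=26, v_2(b)=6; units ≡ 7, 3 (mod 8); ε·ε+αω+βω = 1·1+26·1+6·0 ≡ 1  ⇒  (a,b)_2 = -1.
v=23: a=23^2·(≡9), b=23^1·(≡5) mod 23; (9|23)=+1, (5|23)=-1; (−1)^{2·1·11}·(+1)^1·(-1)^2 = +1.
v=37: a=37^3·(≡14), b=37^1·(≡20) mod 37; (14|37)=-1, (20|37)=-1; (−1)^{3·1·18}·(-1)^1·(-1)^3 = +1.
v=29: a=29^5·(≡18), b=29^2·(≡21) mod 29; (18|29)=-1, (21|29)=-1; (−1)^{5·2·14}·(-1)^2·(-1)^5 = -1.
v=3: a=3^4·(≡2), b=3^-2·(≡1) mod 3; (2|3)=-1, (1|3)=+1; (−1)^{4·-2·1}·(-1)^-2·(+1)^4 = +1.
v=7: a=7^3·(≡2), b=7^1·(≡5) mod 7; (2|7)=+1, (5|7)=-1; (−1)^{3·1·3}·(+1)^1·(-1)^3 = +1.
v=5: a=5^-8·(≡1), b=5^0·(≡3) mod 5; (1|5)=+1, (3|5)=-1; (−1)^{-8·0·2}·(+1)^0·(-1)^-8 = +1.
Ram(7511, -5957) = {2, 29}; no ℚ_2-point on the conic.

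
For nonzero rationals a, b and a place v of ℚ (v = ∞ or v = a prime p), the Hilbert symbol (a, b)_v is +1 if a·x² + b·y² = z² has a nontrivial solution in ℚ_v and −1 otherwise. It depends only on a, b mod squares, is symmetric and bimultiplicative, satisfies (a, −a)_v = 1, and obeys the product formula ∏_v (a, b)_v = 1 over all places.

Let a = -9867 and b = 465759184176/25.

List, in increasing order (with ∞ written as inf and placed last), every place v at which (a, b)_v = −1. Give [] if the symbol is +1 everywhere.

Mod squares: a ≡ -9867, b ≡ 299. Check v ∈ {∞, 2, 3, 5, 11, 13, 23}.
v=5: a=5^0·(≡3), b=5^-2·(≡1) mod 5; (3|5)=-1, (1|5)=+1; (−1)^{0·-2·2}·(-1)^-2·(+1)^0 = +1.
v=3: a=3^1·(≡2), b=3^2·(≡2) mod 3; (2|3)=-1, (2|3)=-1; (−1)^{1·2·1}·(-1)^2·(-1)^1 = -1.
v=11: a=11^1·(≡5), b=11^2·(≡10) mod 11; (5|11)=+1, (10|11)=-1; (−1)^{1·2·5}·(+1)^2·(-1)^1 = -1.
v=∞: -9867 < 0 and 299 > 0  ⇒  (a,b)_∞ = +1.
v=13: a=13^1·(≡8), b=13^3·(≡4) mod 13; (8|13)=-1, (4|13)=+1; (−1)^{1·3·6}·(-1)^3·(+1)^1 = -1.
v=23: a=23^1·(≡8), b=23^3·(≡9) mod 23; (8|23)=+1, (9|23)=+1; (−1)^{1·3·11}·(+1)^3·(+1)^1 = -1.
v=2: v_2(a)=0, v_2(b)=4; units ≡ 5, 3 (mod 8); ε·ε+αω+βω = 0·1+0·1+4·1 ≡ 0  ⇒  (a,b)_2 = +1.
Ram(-9867, 299) = {3, 11, 13, 23}; no ℚ_3-point on the conic.

[3, 11, 13, 23]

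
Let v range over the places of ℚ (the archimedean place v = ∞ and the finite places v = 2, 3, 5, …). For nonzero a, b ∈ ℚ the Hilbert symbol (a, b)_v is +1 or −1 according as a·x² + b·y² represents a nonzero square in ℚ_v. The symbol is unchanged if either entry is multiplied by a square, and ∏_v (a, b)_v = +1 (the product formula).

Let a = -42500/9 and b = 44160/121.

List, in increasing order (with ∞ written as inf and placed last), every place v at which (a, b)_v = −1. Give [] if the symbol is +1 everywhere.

Mod squares: a ≡ -17, b ≡ 690. Check v ∈ {∞, 2, 3, 5, 11, 17, 23}.
v=5: a=5^4·(≡3), b=5^1·(≡2) mod 5; (3|5)=-1, (2|5)=-1; (−1)^{4·1·2}·(-1)^1·(-1)^4 = -1.
v=2: v_2(a)=2, v_2(b)=7; units ≡ 7, 1 (mod 8); ε·ε+αω+βω = 1·0+2·0+7·0 ≡ 0  ⇒  (a,b)_2 = +1.
v=23: a=23^0·(≡3), b=23^1·(≡21) mod 23; (3|23)=+1, (21|23)=-1; (−1)^{0·1·11}·(+1)^1·(-1)^0 = +1.
v=17: a=17^1·(≡15), b=17^0·(≡14) mod 17; (15|17)=+1, (14|17)=-1; (−1)^{1·0·8}·(+1)^0·(-1)^1 = -1.
v=11: a=11^0·(≡9), b=11^-2·(≡6) mod 11; (9|11)=+1, (6|11)=-1; (−1)^{0·-2·5}·(+1)^-2·(-1)^0 = +1.
v=∞: -17 < 0 and 690 > 0  ⇒  (a,b)_∞ = +1.
v=3: a=3^-2·(≡1), b=3^1·(≡2) mod 3; (1|3)=+1, (2|3)=-1; (−1)^{-2·1·1}·(+1)^1·(-1)^-2 = +1.
|Ram(-17, 690)| = 2, even; anisotropic at {5, 17}.

[5, 17]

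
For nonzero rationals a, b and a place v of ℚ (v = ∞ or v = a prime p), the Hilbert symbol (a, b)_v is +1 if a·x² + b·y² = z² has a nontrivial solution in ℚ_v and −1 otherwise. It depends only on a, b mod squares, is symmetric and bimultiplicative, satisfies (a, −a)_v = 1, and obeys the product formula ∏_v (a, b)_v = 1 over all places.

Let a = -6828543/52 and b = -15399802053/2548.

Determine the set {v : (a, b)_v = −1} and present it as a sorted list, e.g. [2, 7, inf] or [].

(a, b) ≡ (-121771, -6409) mod (ℚ^×)²; places V = {2, 3, 7, 13, 17, 19, 23, 29, ∞}.
(a,b)_29: α=1, u≡22; β=1, v≡11 (mod 29); (22|29)=+1, (11|29)=-1; sign (−1)^0·+1^1·-1^1 = -1.
(a,b)_∞: sgn(-121771)=−, sgn(-6409)=−, so -1.
(a,b)_19: α=1, u≡10; β=0, v≡14 (mod 19); (10|19)=-1, (14|19)=-1; sign (−1)^0·-1^0·-1^1 = -1.
(a,b)_13: α=-1, u≡8; β=-1, v≡1 (mod 13); (8|13)=-1, (1|13)=+1; sign (−1)^0·-1^-1·+1^-1 = -1.
(a,b)_3: α=6, u≡2; β=10, v≡2 (mod 3); (2|3)=-1, (2|3)=-1; sign (−1)^0·-1^10·-1^6 = +1.
(a,b)_2: α=-2, β=-2; u≡5, v≡7 (mod 8); ε(u)ε(v)=0·1, αω(v)=-2·0, βω(u)=-2·1; sum ≡ 0  ⇒  +1.
(a,b)_7: α=0, u≡2; β=-2, v≡5 (mod 7); (2|7)=+1, (5|7)=-1; sign (−1)^0·+1^-2·-1^0 = +1.
(a,b)_23: α=0, u≡7; β=2, v≡16 (mod 23); (7|23)=-1, (16|23)=+1; sign (−1)^0·-1^2·+1^0 = +1.
(a,b)_17: α=1, u≡14; β=1, v≡11 (mod 17); (14|17)=-1, (11|17)=-1; sign (−1)^0·-1^1·-1^1 = +1.
(-121771, -6409 / ℚ) ramifies at {13, 19, 29, ∞}: a division algebra.

[13, 19, 29, inf]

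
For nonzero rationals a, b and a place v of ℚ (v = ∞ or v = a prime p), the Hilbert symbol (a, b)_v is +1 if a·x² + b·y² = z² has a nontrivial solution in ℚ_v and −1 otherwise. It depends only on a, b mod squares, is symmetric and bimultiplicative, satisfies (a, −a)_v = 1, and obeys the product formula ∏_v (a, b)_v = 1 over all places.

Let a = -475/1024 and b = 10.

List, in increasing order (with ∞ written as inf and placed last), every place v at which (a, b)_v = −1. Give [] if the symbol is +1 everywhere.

[2, 19]

(a, b) ≡ (-19, 10) mod (ℚ^×)²; places V = {2, 5, 19, ∞}.
(a,b)_19: α=1, u≡3; β=0, v≡10 (mod 19); (3|19)=-1, (10|19)=-1; sign (−1)^0·-1^0·-1^1 = -1.
(a,b)_2: α=-10, β=1; u≡5, v≡5 (mod 8); ε(u)ε(v)=0·0, αω(v)=-10·1, βω(u)=1·1; sum ≡ 1  ⇒  -1.
(a,b)_5: α=2, u≡4; β=1, v≡2 (mod 5); (4|5)=+1, (2|5)=-1; sign (−1)^0·+1^1·-1^2 = +1.
(a,b)_∞: sgn(-19)=−, sgn(10)=+, so +1.
Ram(-19, 10) = {2, 19}; no ℚ_2-point on the conic.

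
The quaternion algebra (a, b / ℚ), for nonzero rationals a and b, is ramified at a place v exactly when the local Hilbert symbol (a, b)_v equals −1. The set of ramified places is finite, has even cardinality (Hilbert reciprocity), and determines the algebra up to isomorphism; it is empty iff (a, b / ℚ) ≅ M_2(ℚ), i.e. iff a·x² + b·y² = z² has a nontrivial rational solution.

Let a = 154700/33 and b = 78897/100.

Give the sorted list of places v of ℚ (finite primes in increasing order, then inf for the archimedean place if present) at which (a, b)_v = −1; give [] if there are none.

[3, 13]

Mod squares: a ≡ 51051, b ≡ 273. Check v ∈ {∞, 2, 3, 5, 7, 11, 13, 17}.
v=11: a=11^-1·(≡6), b=11^0·(≡5) mod 11; (6|11)=-1, (5|11)=+1; (−1)^{-1·0·5}·(-1)^0·(+1)^-1 = +1.
v=17: a=17^1·(≡12), b=17^2·(≡8) mod 17; (12|17)=-1, (8|17)=+1; (−1)^{1·2·8}·(-1)^2·(+1)^1 = +1.
v=3: a=3^-1·(≡1), b=3^1·(≡1) mod 3; (1|3)=+1, (1|3)=+1; (−1)^{-1·1·1}·(+1)^1·(+1)^-1 = -1.
v=7: a=7^1·(≡3), b=7^1·(≡4) mod 7; (3|7)=-1, (4|7)=+1; (−1)^{1·1·3}·(-1)^1·(+1)^1 = +1.
v=13: a=13^1·(≡10), b=13^1·(≡7) mod 13; (10|13)=+1, (7|13)=-1; (−1)^{1·1·6}·(+1)^1·(-1)^1 = -1.
v=∞: 51051 > 0 and 273 > 0  ⇒  (a,b)_∞ = +1.
v=2: v_2(a)=2, v_2(b)=-2; units ≡ 3, 1 (mod 8); ε·ε+αω+βω = 1·0+2·0+-2·1 ≡ 0  ⇒  (a,b)_2 = +1.
v=5: a=5^2·(≡1), b=5^-2·(≡3) mod 5; (1|5)=+1, (3|5)=-1; (−1)^{2·-2·2}·(+1)^-2·(-1)^2 = +1.
Ram(51051, 273) = {3, 13}; no ℚ_3-point on the conic.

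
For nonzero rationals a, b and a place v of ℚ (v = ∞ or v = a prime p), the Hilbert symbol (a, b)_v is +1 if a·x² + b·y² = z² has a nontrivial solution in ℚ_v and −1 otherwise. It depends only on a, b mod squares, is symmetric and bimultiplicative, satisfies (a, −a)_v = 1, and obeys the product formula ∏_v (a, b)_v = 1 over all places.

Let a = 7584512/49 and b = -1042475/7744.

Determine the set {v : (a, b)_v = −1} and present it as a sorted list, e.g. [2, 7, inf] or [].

[13, 53]

Mod squares: a ≡ 29627, b ≡ -851. Check v ∈ {∞, 2, 5, 7, 11, 13, 23, 37, 43, 53}.
v=11: a=11^0·(≡9), b=11^-2·(≡8) mod 11; (9|11)=+1, (8|11)=-1; (−1)^{0·-2·5}·(+1)^-2·(-1)^0 = +1.
v=23: a=23^0·(≡3), b=23^1·(≡12) mod 23; (3|23)=+1, (12|23)=+1; (−1)^{0·1·11}·(+1)^1·(+1)^0 = +1.
v=5: a=5^0·(≡3), b=5^2·(≡4) mod 5; (3|5)=-1, (4|5)=+1; (−1)^{0·2·2}·(-1)^2·(+1)^0 = +1.
v=7: a=7^-2·(≡5), b=7^2·(≡6) mod 7; (5|7)=-1, (6|7)=-1; (−1)^{-2·2·3}·(-1)^2·(-1)^-2 = +1.
v=2: v_2(a)=8, v_2(b)=-6; units ≡ 3, 5 (mod 8); ε·ε+αω+βω = 1·0+8·1+-6·1 ≡ 0  ⇒  (a,b)_2 = +1.
v=37: a=37^0·(≡21), b=37^1·(≡32) mod 37; (21|37)=+1, (32|37)=-1; (−1)^{0·1·18}·(+1)^1·(-1)^0 = +1.
v=43: a=43^1·(≡14), b=43^0·(≡15) mod 43; (14|43)=+1, (15|43)=+1; (−1)^{1·0·21}·(+1)^0·(+1)^1 = +1.
v=∞: 29627 > 0 and -851 < 0  ⇒  (a,b)_∞ = +1.
v=13: a=13^1·(≡1), b=13^0·(≡11) mod 13; (1|13)=+1, (11|13)=-1; (−1)^{1·0·6}·(+1)^0·(-1)^1 = -1.
v=53: a=53^1·(≡52), b=53^0·(≡50) mod 53; (52|53)=+1, (50|53)=-1; (−1)^{1·0·26}·(+1)^0·(-1)^1 = -1.
|Ram(29627, -851)| = 2, even; anisotropic at {13, 53}.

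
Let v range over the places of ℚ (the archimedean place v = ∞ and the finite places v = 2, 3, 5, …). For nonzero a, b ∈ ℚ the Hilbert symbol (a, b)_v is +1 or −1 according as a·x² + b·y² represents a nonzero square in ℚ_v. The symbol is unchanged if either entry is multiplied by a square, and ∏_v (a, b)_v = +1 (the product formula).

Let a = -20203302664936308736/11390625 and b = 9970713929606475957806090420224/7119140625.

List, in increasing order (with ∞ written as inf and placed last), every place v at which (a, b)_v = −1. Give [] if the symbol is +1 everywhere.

Mod squares: a ≡ -1189, b ≡ 53599. Check v ∈ {∞, 2, 3, 5, 7, 11, 13, 19, 29, 31, 41}.
v=31: a=31^2·(≡8), b=31^3·(≡11) mod 31; (8|31)=+1, (11|31)=-1; (−1)^{2·3·15}·(+1)^3·(-1)^2 = +1.
v=41: a=41^1·(≡6), b=41^2·(≡19) mod 41; (6|41)=-1, (19|41)=-1; (−1)^{1·2·20}·(-1)^2·(-1)^1 = -1.
v=13: a=13^2·(≡11), b=13^3·(≡8) mod 13; (11|13)=-1, (8|13)=-1; (−1)^{2·3·6}·(-1)^3·(-1)^2 = -1.
v=2: v_2(a)=14, v_2(b)=20; units ≡ 3, 7 (mod 8); ε·ε+αω+βω = 1·1+14·0+20·1 ≡ 1  ⇒  (a,b)_2 = -1.
v=∞: -1189 < 0 and 53599 > 0  ⇒  (a,b)_∞ = +1.
v=11: a=11^0·(≡7), b=11^2·(≡6) mod 11; (7|11)=-1, (6|11)=-1; (−1)^{0·2·5}·(-1)^2·(-1)^0 = +1.
v=29: a=29^1·(≡15), b=29^2·(≡1) mod 29; (15|29)=-1, (1|29)=+1; (−1)^{1·2·14}·(-1)^2·(+1)^1 = +1.
v=7: a=7^2·(≡2), b=7^3·(≡5) mod 7; (2|7)=+1, (5|7)=-1; (−1)^{2·3·3}·(+1)^3·(-1)^2 = +1.
v=3: a=3^-6·(≡2), b=3^-6·(≡1) mod 3; (2|3)=-1, (1|3)=+1; (−1)^{-6·-6·1}·(-1)^-6·(+1)^-6 = +1.
v=5: a=5^-6·(≡1), b=5^-10·(≡1) mod 5; (1|5)=+1, (1|5)=+1; (−1)^{-6·-10·2}·(+1)^-10·(+1)^-6 = +1.
v=19: a=19^4·(≡8), b=19^5·(≡5) mod 19; (8|19)=-1, (5|19)=+1; (−1)^{4·5·9}·(-1)^5·(+1)^4 = -1.
Ram(-1189, 53599) = {2, 13, 19, 41}; no ℚ_2-point on the conic.

[2, 13, 19, 41]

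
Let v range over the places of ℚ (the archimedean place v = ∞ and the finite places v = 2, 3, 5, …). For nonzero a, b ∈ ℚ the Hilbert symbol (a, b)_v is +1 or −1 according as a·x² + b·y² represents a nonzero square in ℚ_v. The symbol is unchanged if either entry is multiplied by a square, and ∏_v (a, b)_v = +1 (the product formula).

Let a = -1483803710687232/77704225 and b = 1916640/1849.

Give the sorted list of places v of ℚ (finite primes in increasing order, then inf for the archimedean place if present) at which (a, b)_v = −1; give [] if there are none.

(a, b) ≡ (-1122, 110) mod (ℚ^×)²; places V = {2, 3, 5, 11, 17, 41, 43, ∞}.
(a,b)_43: α=-2, u≡37; β=-2, v≡1 (mod 43); (37|43)=-1, (1|43)=+1; sign (−1)^0·-1^-2·+1^-2 = +1.
(a,b)_∞: sgn(-1122)=−, sgn(110)=+, so +1.
(a,b)_17: α=1, u≡15; β=0, v≡2 (mod 17); (15|17)=+1, (2|17)=+1; sign (−1)^0·+1^0·+1^1 = +1.
(a,b)_3: α=7, u≡1; β=2, v≡2 (mod 3); (1|3)=+1, (2|3)=-1; sign (−1)^0·+1^2·-1^7 = -1.
(a,b)_5: α=-2, u≡2; β=1, v≡2 (mod 5); (2|5)=-1, (2|5)=-1; sign (−1)^0·-1^1·-1^-2 = -1.
(a,b)_41: α=-2, u≡19; β=0, v≡34 (mod 41); (19|41)=-1, (34|41)=-1; sign (−1)^0·-1^0·-1^-2 = +1.
(a,b)_11: α=7, u≡7; β=3, v≡10 (mod 11); (7|11)=-1, (10|11)=-1; sign (−1)^1·-1^3·-1^7 = -1.
(a,b)_2: α=11, β=5; u≡7, v≡7 (mod 8); ε(u)ε(v)=1·1, αω(v)=11·0, βω(u)=5·0; sum ≡ 1  ⇒  -1.
Ram(-1122, 110) = {2, 3, 5, 11}; no ℚ_2-point on the conic.

[2, 3, 5, 11]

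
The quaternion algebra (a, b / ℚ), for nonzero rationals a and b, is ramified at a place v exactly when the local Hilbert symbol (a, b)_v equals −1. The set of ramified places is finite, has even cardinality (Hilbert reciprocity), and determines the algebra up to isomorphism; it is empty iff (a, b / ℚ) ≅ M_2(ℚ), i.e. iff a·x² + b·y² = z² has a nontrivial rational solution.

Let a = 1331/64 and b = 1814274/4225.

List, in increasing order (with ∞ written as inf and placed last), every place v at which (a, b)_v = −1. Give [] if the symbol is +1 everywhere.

[2, 17]

Mod squares: a ≡ 11, b ≡ 34. Check v ∈ {∞, 2, 3, 5, 7, 11, 13, 17}.
v=∞: 11 > 0 and 34 > 0  ⇒  (a,b)_∞ = +1.
v=3: a=3^0·(≡2), b=3^2·(≡1) mod 3; (2|3)=-1, (1|3)=+1; (−1)^{0·2·1}·(-1)^2·(+1)^0 = +1.
v=7: a=7^0·(≡1), b=7^2·(≡6) mod 7; (1|7)=+1, (6|7)=-1; (−1)^{0·2·3}·(+1)^2·(-1)^0 = +1.
v=5: a=5^0·(≡4), b=5^-2·(≡1) mod 5; (4|5)=+1, (1|5)=+1; (−1)^{0·-2·2}·(+1)^-2·(+1)^0 = +1.
v=13: a=13^0·(≡8), b=13^-2·(≡6) mod 13; (8|13)=-1, (6|13)=-1; (−1)^{0·-2·6}·(-1)^-2·(-1)^0 = +1.
v=2: v_2(a)=-6, v_2(b)=1; units ≡ 3, 1 (mod 8); ε·ε+αω+βω = 1·0+-6·0+1·1 ≡ 1  ⇒  (a,b)_2 = -1.
v=11: a=11^3·(≡5), b=11^2·(≡1) mod 11; (5|11)=+1, (1|11)=+1; (−1)^{3·2·5}·(+1)^2·(+1)^3 = +1.
v=17: a=17^0·(≡3), b=17^1·(≡9) mod 17; (3|17)=-1, (9|17)=+1; (−1)^{0·1·8}·(-1)^1·(+1)^0 = -1.
(11, 34 / ℚ) ramifies at {2, 17}: a division algebra.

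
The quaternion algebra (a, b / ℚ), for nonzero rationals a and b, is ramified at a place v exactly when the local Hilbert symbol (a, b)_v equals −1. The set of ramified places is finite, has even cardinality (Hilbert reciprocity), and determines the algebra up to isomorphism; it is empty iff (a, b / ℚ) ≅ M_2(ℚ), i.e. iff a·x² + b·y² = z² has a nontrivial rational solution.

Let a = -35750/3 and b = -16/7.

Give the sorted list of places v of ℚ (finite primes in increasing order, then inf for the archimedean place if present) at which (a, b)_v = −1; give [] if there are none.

Mod squares: a ≡ -4290, b ≡ -7. Check v ∈ {∞, 2, 3, 5, 7, 11, 13}.
v=7: a=7^0·(≡2), b=7^-1·(≡5) mod 7; (2|7)=+1, (5|7)=-1; (−1)^{0·-1·3}·(+1)^-1·(-1)^0 = +1.
v=11: a=11^1·(≡2), b=11^0·(≡4) mod 11; (2|11)=-1, (4|11)=+1; (−1)^{1·0·5}·(-1)^0·(+1)^1 = +1.
v=13: a=13^1·(≡2), b=13^0·(≡7) mod 13; (2|13)=-1, (7|13)=-1; (−1)^{1·0·6}·(-1)^0·(-1)^1 = -1.
v=5: a=5^3·(≡3), b=5^0·(≡2) mod 5; (3|5)=-1, (2|5)=-1; (−1)^{3·0·2}·(-1)^0·(-1)^3 = -1.
v=2: v_2(a)=1, v_2(b)=4; units ≡ 7, 1 (mod 8); ε·ε+αω+βω = 1·0+1·0+4·0 ≡ 0  ⇒  (a,b)_2 = +1.
v=3: a=3^-1·(≡1), b=3^0·(≡2) mod 3; (1|3)=+1, (2|3)=-1; (−1)^{-1·0·1}·(+1)^0·(-1)^-1 = -1.
v=∞: -4290 < 0 and -7 < 0  ⇒  (a,b)_∞ = -1.
(-4290, -7 / ℚ) ramifies at {3, 5, 13, ∞}: a division algebra.

[3, 5, 13, inf]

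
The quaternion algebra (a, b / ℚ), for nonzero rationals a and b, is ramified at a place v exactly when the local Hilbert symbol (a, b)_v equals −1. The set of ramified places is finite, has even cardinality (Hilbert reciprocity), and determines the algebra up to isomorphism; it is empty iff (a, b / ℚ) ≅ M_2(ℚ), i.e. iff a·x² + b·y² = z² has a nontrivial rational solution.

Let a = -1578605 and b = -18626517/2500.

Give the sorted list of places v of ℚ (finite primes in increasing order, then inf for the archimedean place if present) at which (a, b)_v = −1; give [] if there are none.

(a, b) ≡ (-1578605, -13) mod (ℚ^×)²; places V = {2, 3, 5, 7, 13, 19, 23, 37, 53, ∞}.
(a,b)_2: α=0, β=-2; u≡3, v≡3 (mod 8); ε(u)ε(v)=1·1, αω(v)=0·1, βω(u)=-2·1; sum ≡ 1  ⇒  -1.
(a,b)_23: α=1, u≡20; β=0, v≡15 (mod 23); (20|23)=-1, (15|23)=-1; sign (−1)^0·-1^0·-1^1 = -1.
(a,b)_7: α=1, u≡4; β=2, v≡2 (mod 7); (4|7)=+1, (2|7)=+1; sign (−1)^0·+1^2·+1^1 = +1.
(a,b)_37: α=1, u≡33; β=0, v≡24 (mod 37); (33|37)=+1, (24|37)=-1; sign (−1)^0·+1^0·-1^1 = -1.
(a,b)_3: α=0, u≡1; β=4, v≡2 (mod 3); (1|3)=+1, (2|3)=-1; sign (−1)^0·+1^4·-1^0 = +1.
(a,b)_13: α=0, u≡11; β=1, v≡3 (mod 13); (11|13)=-1, (3|13)=+1; sign (−1)^0·-1^1·+1^0 = -1.
(a,b)_∞: sgn(-1578605)=−, sgn(-13)=−, so -1.
(a,b)_19: α=0, u≡10; β=2, v≡11 (mod 19); (10|19)=-1, (11|19)=+1; sign (−1)^0·-1^2·+1^0 = +1.
(a,b)_53: α=1, u≡1; β=0, v≡37 (mod 53); (1|53)=+1, (37|53)=+1; sign (−1)^0·+1^0·+1^1 = +1.
(a,b)_5: α=1, u≡4; β=-4, v≡2 (mod 5); (4|5)=+1, (2|5)=-1; sign (−1)^0·+1^-4·-1^1 = -1.
|Ram(-1578605, -13)| = 6, even; anisotropic at {2, 5, 13, 23, 37, ∞}.

[2, 5, 13, 23, 37, inf]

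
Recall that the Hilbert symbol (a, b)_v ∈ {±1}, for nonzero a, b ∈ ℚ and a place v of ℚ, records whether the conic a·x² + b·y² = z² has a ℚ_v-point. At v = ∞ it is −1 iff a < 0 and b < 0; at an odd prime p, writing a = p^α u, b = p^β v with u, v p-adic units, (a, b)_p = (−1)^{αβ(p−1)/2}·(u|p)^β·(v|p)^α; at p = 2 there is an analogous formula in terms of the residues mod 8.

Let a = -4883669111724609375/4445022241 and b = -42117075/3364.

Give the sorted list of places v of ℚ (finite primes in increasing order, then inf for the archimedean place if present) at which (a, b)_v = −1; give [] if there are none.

[5, 7, 13, inf]

Mod squares: a ≡ -15, b ≡ -1547. Check v ∈ {∞, 2, 3, 5, 7, 11, 13, 17, 19, 29}.
v=29: a=29^-2·(≡21), b=29^-2·(≡15) mod 29; (21|29)=-1, (15|29)=-1; (−1)^{-2·-2·14}·(-1)^-2·(-1)^-2 = +1.
v=3: a=3^11·(≡1), b=3^2·(≡1) mod 3; (1|3)=+1, (1|3)=+1; (−1)^{11·2·1}·(+1)^2·(+1)^11 = +1.
v=19: a=19^-2·(≡11), b=19^0·(≡16) mod 19; (11|19)=+1, (16|19)=+1; (−1)^{-2·0·9}·(+1)^0·(+1)^-2 = +1.
v=2: v_2(a)=0, v_2(b)=-2; units ≡ 1, 5 (mod 8); ε·ε+αω+βω = 0·0+0·1+-2·0 ≡ 0  ⇒  (a,b)_2 = +1.
v=5: a=5^9·(≡2), b=5^2·(≡3) mod 5; (2|5)=-1, (3|5)=-1; (−1)^{9·2·2}·(-1)^2·(-1)^9 = -1.
v=13: a=13^2·(≡5), b=13^1·(≡2) mod 13; (5|13)=-1, (2|13)=-1; (−1)^{2·1·6}·(-1)^1·(-1)^2 = -1.
v=7: a=7^0·(≡3), b=7^1·(≡5) mod 7; (3|7)=-1, (5|7)=-1; (−1)^{0·1·3}·(-1)^1·(-1)^0 = -1.
v=∞: -15 < 0 and -1547 < 0  ⇒  (a,b)_∞ = -1.
v=11: a=11^-4·(≡7), b=11^2·(≡1) mod 11; (7|11)=-1, (1|11)=+1; (−1)^{-4·2·5}·(-1)^2·(+1)^-4 = +1.
v=17: a=17^4·(≡15), b=17^1·(≡7) mod 17; (15|17)=+1, (7|17)=-1; (−1)^{4·1·8}·(+1)^1·(-1)^4 = +1.
|Ram(-15, -1547)| = 4, even; anisotropic at {5, 7, 13, ∞}.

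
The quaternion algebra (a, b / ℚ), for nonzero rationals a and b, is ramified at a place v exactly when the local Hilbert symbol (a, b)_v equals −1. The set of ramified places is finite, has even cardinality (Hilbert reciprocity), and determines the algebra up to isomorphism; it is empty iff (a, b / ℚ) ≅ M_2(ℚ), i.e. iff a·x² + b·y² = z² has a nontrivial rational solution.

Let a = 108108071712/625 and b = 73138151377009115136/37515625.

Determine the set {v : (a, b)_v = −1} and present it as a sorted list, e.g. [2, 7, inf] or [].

Mod squares: a ≡ 86802, b ≡ 72726. Check v ∈ {∞, 2, 3, 5, 7, 17, 23, 31, 37}.
v=2: v_2(a)=5, v_2(b)=21; units ≡ 1, 3 (mod 8); ε·ε+αω+βω = 0·1+5·1+21·0 ≡ 1  ⇒  (a,b)_2 = -1.
v=5: a=5^-4·(≡2), b=5^-6·(≡1) mod 5; (2|5)=-1, (1|5)=+1; (−1)^{-4·-6·2}·(-1)^-6·(+1)^-4 = +1.
v=37: a=37^1·(≡13), b=37^2·(≡21) mod 37; (13|37)=-1, (21|37)=+1; (−1)^{1·2·18}·(-1)^2·(+1)^1 = +1.
v=3: a=3^5·(≡2), b=3^7·(≡2) mod 3; (2|3)=-1, (2|3)=-1; (−1)^{5·7·1}·(-1)^7·(-1)^5 = -1.
v=23: a=23^1·(≡3), b=23^1·(≡17) mod 23; (3|23)=+1, (17|23)=-1; (−1)^{1·1·11}·(+1)^1·(-1)^1 = +1.
v=∞: 86802 > 0 and 72726 > 0  ⇒  (a,b)_∞ = +1.
v=7: a=7^0·(≡2), b=7^-4·(≡5) mod 7; (2|7)=+1, (5|7)=-1; (−1)^{0·-4·3}·(+1)^-4·(-1)^0 = +1.
v=31: a=31^2·(≡10), b=31^3·(≡27) mod 31; (10|31)=+1, (27|31)=-1; (−1)^{2·3·15}·(+1)^3·(-1)^2 = +1.
v=17: a=17^1·(≡14), b=17^1·(≡6) mod 17; (14|17)=-1, (6|17)=-1; (−1)^{1·1·8}·(-1)^1·(-1)^1 = +1.
Ram(86802, 72726) = {2, 3}; no ℚ_2-point on the conic.

[2, 3]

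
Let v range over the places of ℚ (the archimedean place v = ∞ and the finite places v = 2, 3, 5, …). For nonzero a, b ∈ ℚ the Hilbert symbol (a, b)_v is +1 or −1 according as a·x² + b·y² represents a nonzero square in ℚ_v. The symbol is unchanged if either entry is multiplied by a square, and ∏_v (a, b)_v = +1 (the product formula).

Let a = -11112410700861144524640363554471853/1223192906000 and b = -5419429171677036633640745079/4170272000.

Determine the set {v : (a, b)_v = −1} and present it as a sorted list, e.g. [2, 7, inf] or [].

[11, 31, 53, inf]

Mod squares: a ≡ -1509910321205, b ≡ -509795. Check v ∈ {∞, 2, 3, 5, 11, 13, 19, 23, 29, 31, 41, 47, 53}.
v=53: a=53^3·(≡16), b=53^2·(≡32) mod 53; (16|53)=+1, (32|53)=-1; (−1)^{3·2·26}·(+1)^2·(-1)^3 = -1.
v=47: a=47^3·(≡3), b=47^2·(≡42) mod 47; (3|47)=+1, (42|47)=+1; (−1)^{3·2·23}·(+1)^2·(+1)^3 = +1.
v=11: a=11^1·(≡4), b=11^1·(≡9) mod 11; (4|11)=+1, (9|11)=+1; (−1)^{1·1·5}·(+1)^1·(+1)^1 = -1.
v=29: a=29^3·(≡5), b=29^2·(≡24) mod 29; (5|29)=+1, (24|29)=+1; (−1)^{3·2·14}·(+1)^2·(+1)^3 = +1.
v=23: a=23^1·(≡1), b=23^1·(≡21) mod 23; (1|23)=+1, (21|23)=-1; (−1)^{1·1·11}·(+1)^1·(-1)^1 = +1.
v=2: v_2(a)=-4, v_2(b)=-8; units ≡ 3, 5 (mod 8); ε·ε+αω+βω = 1·0+-4·1+-8·1 ≡ 0  ⇒  (a,b)_2 = +1.
v=41: a=41^3·(≡7), b=41^2·(≡9) mod 41; (7|41)=-1, (9|41)=+1; (−1)^{3·2·20}·(-1)^2·(+1)^3 = +1.
v=3: a=3^10·(≡1), b=3^8·(≡1) mod 3; (1|3)=+1, (1|3)=+1; (−1)^{10·8·1}·(+1)^8·(+1)^10 = +1.
v=∞: -1509910321205 < 0 and -509795 < 0  ⇒  (a,b)_∞ = -1.
v=19: a=19^-6·(≡11), b=19^-4·(≡12) mod 19; (11|19)=+1, (12|19)=-1; (−1)^{-6·-4·9}·(+1)^-4·(-1)^-6 = +1.
v=31: a=31^5·(≡14), b=31^5·(≡7) mod 31; (14|31)=+1, (7|31)=+1; (−1)^{5·5·15}·(+1)^5·(+1)^5 = -1.
v=5: a=5^-3·(≡4), b=5^-3·(≡1) mod 5; (4|5)=+1, (1|5)=+1; (−1)^{-3·-3·2}·(+1)^-3·(+1)^-3 = +1.
v=13: a=13^-1·(≡7), b=13^1·(≡2) mod 13; (7|13)=-1, (2|13)=-1; (−1)^{-1·1·6}·(-1)^1·(-1)^-1 = +1.
(-1509910321205, -509795 / ℚ) ramifies at {11, 31, 53, ∞}: a division algebra.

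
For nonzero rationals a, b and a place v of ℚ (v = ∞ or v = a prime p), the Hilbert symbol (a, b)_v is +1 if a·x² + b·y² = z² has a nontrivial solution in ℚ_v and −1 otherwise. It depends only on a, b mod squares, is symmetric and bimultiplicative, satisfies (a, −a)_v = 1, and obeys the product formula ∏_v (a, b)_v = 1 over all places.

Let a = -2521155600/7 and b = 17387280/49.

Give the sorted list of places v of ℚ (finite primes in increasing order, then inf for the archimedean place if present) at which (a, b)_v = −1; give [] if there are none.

[5, 19, 29, 31]

(a, b) ≡ (-4902247, 120745) mod (ℚ^×)²; places V = {2, 3, 5, 7, 19, 29, 31, 41, ∞}.
(a,b)_∞: sgn(-4902247)=−, sgn(120745)=+, so +1.
(a,b)_5: α=2, u≡3; β=1, v≡4 (mod 5); (3|5)=-1, (4|5)=+1; sign (−1)^0·-1^1·+1^2 = -1.
(a,b)_3: α=2, u≡2; β=2, v≡1 (mod 3); (2|3)=-1, (1|3)=+1; sign (−1)^0·-1^2·+1^2 = +1.
(a,b)_2: α=4, β=4; u≡1, v≡1 (mod 8); ε(u)ε(v)=0·0, αω(v)=4·0, βω(u)=4·0; sum ≡ 0  ⇒  +1.
(a,b)_31: α=1, u≡9; β=1, v≡5 (mod 31); (9|31)=+1, (5|31)=+1; sign (−1)^1·+1^1·+1^1 = -1.
(a,b)_19: α=1, u≡4; β=1, v≡9 (mod 19); (4|19)=+1, (9|19)=+1; sign (−1)^1·+1^1·+1^1 = -1.
(a,b)_7: α=-1, u≡2; β=-2, v≡1 (mod 7); (2|7)=+1, (1|7)=+1; sign (−1)^0·+1^-2·+1^-1 = +1.
(a,b)_41: α=1, u≡11; β=1, v≡38 (mod 41); (11|41)=-1, (38|41)=-1; sign (−1)^0·-1^1·-1^1 = +1.
(a,b)_29: α=1, u≡17; β=0, v≡2 (mod 29); (17|29)=-1, (2|29)=-1; sign (−1)^0·-1^0·-1^1 = -1.
Ram(-4902247, 120745) = {5, 19, 29, 31}; no ℚ_5-point on the conic.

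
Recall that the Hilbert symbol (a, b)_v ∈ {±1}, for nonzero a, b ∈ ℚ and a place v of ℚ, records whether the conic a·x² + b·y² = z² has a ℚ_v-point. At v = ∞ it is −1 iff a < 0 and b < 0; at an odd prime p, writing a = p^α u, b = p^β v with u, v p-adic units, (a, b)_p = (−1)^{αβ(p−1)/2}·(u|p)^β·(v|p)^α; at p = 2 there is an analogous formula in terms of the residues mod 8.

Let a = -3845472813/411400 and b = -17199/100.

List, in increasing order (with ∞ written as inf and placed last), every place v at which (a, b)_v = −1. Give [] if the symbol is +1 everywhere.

[3, 13, 17, inf]

(a, b) ≡ (-442, -39) mod (ℚ^×)²; places V = {2, 3, 5, 7, 11, 13, 17, ∞}.
(a,b)_2: α=-3, β=-2; u≡3, v≡1 (mod 8); ε(u)ε(v)=1·0, αω(v)=-3·0, βω(u)=-2·1; sum ≡ 0  ⇒  +1.
(a,b)_∞: sgn(-442)=−, sgn(-39)=−, so -1.
(a,b)_7: α=4, u≡5; β=2, v≡3 (mod 7); (5|7)=-1, (3|7)=-1; sign (−1)^0·-1^2·-1^4 = +1.
(a,b)_17: α=-1, u≡13; β=0, v≡6 (mod 17); (13|17)=+1, (6|17)=-1; sign (−1)^0·+1^0·-1^-1 = -1.
(a,b)_3: α=6, u≡2; β=3, v≡2 (mod 3); (2|3)=-1, (2|3)=-1; sign (−1)^0·-1^3·-1^6 = -1.
(a,b)_13: α=3, u≡2; β=1, v≡9 (mod 13); (2|13)=-1, (9|13)=+1; sign (−1)^0·-1^1·+1^3 = -1.
(a,b)_11: α=-2, u≡5; β=0, v≡5 (mod 11); (5|11)=+1, (5|11)=+1; sign (−1)^0·+1^0·+1^-2 = +1.
(a,b)_5: α=-2, u≡2; β=-2, v≡4 (mod 5); (2|5)=-1, (4|5)=+1; sign (−1)^0·-1^-2·+1^-2 = +1.
(-442, -39 / ℚ) ramifies at {3, 13, 17, ∞}: a division algebra.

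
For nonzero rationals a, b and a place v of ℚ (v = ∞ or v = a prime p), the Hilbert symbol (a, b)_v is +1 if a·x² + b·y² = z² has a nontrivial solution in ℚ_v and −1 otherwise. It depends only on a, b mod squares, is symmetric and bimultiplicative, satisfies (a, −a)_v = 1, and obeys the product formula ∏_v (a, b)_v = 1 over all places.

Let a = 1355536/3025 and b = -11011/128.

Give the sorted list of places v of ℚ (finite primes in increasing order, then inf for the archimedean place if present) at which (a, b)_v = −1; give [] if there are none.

[7, 19]

(a, b) ≡ (1729, -182) mod (ℚ^×)²; places V = {2, 5, 7, 11, 13, 19, ∞}.
(a,b)_∞: sgn(1729)=+, sgn(-182)=−, so +1.
(a,b)_5: α=-2, u≡1; β=0, v≡3 (mod 5); (1|5)=+1, (3|5)=-1; sign (−1)^0·+1^0·-1^-2 = +1.
(a,b)_2: α=4, β=-7; u≡1, v≡5 (mod 8); ε(u)ε(v)=0·0, αω(v)=4·1, βω(u)=-7·0; sum ≡ 0  ⇒  +1.
(a,b)_13: α=1, u≡10; β=1, v≡1 (mod 13); (10|13)=+1, (1|13)=+1; sign (−1)^0·+1^1·+1^1 = +1.
(a,b)_19: α=1, u≡14; β=0, v≡2 (mod 19); (14|19)=-1, (2|19)=-1; sign (−1)^0·-1^0·-1^1 = -1.
(a,b)_7: α=3, u≡4; β=1, v≡1 (mod 7); (4|7)=+1, (1|7)=+1; sign (−1)^1·+1^1·+1^3 = -1.
(a,b)_11: α=-2, u≡2; β=2, v≡9 (mod 11); (2|11)=-1, (9|11)=+1; sign (−1)^0·-1^2·+1^-2 = +1.
|Ram(1729, -182)| = 2, even; anisotropic at {7, 19}.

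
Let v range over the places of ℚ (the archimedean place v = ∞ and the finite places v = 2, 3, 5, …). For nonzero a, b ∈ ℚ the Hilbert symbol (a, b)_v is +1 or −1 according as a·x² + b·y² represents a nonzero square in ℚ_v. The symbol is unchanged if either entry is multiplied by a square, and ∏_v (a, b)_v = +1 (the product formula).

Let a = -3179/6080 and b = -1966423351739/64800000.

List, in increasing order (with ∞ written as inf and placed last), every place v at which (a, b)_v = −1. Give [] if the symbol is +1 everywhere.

[19, inf]

Mod squares: a ≡ -1045, b ≡ -55. Check v ∈ {∞, 2, 3, 5, 7, 11, 17, 19}.
v=11: a=11^1·(≡1), b=11^3·(≡2) mod 11; (1|11)=+1, (2|11)=-1; (−1)^{1·3·5}·(+1)^3·(-1)^1 = +1.
v=7: a=7^0·(≡5), b=7^2·(≡2) mod 7; (5|7)=-1, (2|7)=+1; (−1)^{0·2·3}·(-1)^2·(+1)^0 = +1.
v=5: a=5^-1·(≡1), b=5^-5·(≡1) mod 5; (1|5)=+1, (1|5)=+1; (−1)^{-1·-5·2}·(+1)^-5·(+1)^-1 = +1.
v=∞: -1045 < 0 and -55 < 0  ⇒  (a,b)_∞ = -1.
v=17: a=17^2·(≡16), b=17^4·(≡9) mod 17; (16|17)=+1, (9|17)=+1; (−1)^{2·4·8}·(+1)^4·(+1)^2 = +1.
v=19: a=19^-1·(≡2), b=19^2·(≡15) mod 19; (2|19)=-1, (15|19)=-1; (−1)^{-1·2·9}·(-1)^2·(-1)^-1 = -1.
v=2: v_2(a)=-6, v_2(b)=-8; units ≡ 3, 1 (mod 8); ε·ε+αω+βω = 1·0+-6·0+-8·1 ≡ 0  ⇒  (a,b)_2 = +1.
v=3: a=3^0·(≡2), b=3^-4·(≡2) mod 3; (2|3)=-1, (2|3)=-1; (−1)^{0·-4·1}·(-1)^-4·(-1)^0 = +1.
(-1045, -55 / ℚ) ramifies at {19, ∞}: a division algebra.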